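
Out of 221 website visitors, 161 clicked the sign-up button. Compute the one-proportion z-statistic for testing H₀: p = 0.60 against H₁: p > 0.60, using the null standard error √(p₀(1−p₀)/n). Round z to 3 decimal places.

Sample proportion p̂ = 161/221 = 0.72851.
Null standard error: √(0.60·0.40/221) = √0.001085973 = 0.032954.
z = (0.72851 − 0.60)/0.032954 = 0.12851/0.032954 = 3.900.

z = 3.900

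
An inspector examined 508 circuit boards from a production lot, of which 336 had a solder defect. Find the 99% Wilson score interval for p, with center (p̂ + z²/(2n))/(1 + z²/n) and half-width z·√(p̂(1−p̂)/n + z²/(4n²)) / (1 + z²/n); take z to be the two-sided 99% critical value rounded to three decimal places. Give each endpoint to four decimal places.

(0.6056, 0.7131)

Here p̂ = 336/508 = 0.66142 and z = 2.576 (z² = 6.635776).
1 + z²/n = 1.013063.
Adjusted center: (0.66142 + z²/(2n))/1.013063 = 0.65934.
Radicand: p̂(1−p̂)/n + z²/(4n²) = 0.000440836 + 0.000006428 = 0.000447264.
Half-width = z·√(radicand)/denom = 2.576·0.021149/1.013063 = 0.05378.
Interval: 0.65934 ± 0.05378 → (0.6056, 0.7131).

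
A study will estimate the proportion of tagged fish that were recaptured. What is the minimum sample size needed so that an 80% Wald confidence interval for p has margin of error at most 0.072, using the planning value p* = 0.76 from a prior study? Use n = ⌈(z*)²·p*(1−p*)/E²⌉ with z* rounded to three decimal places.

n = 58

For 80% confidence, z* = 1.282.
p*(1−p*) = 0.1824.
Required n before rounding: 1.643524 × 0.1824 / 0.072² = 57.828.
Rounding up, n = 58.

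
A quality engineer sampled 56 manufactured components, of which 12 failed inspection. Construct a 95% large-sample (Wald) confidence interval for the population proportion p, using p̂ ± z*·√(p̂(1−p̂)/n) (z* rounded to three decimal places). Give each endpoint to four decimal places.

Sample proportion p̂ = 12/56 = 0.21429.
Standard error of p̂: √(0.168367/56) = √0.003006560 = 0.054832.
z* = 1.960 at the 95% level.
Margin = 1.960·0.054832 = 0.10747.
CI: 0.21429 ± 0.10747 = (0.1068, 0.3218).

(0.1068, 0.3218)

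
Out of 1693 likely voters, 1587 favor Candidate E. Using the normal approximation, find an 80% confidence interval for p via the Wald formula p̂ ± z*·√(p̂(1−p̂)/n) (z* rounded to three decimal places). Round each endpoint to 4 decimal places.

With x = 1587 successes in n = 1693, p̂ = 0.93739.
SE = √(p̂(1−p̂)/n) = √(0.058691/1693) = 0.005888.
z* = 1.282 at the 80% level.
Margin of error: 1.282 × 0.005888 = 0.00755.
Interval: 0.93739 ± 0.00755 → (0.9298, 0.9449).

(0.9298, 0.9449)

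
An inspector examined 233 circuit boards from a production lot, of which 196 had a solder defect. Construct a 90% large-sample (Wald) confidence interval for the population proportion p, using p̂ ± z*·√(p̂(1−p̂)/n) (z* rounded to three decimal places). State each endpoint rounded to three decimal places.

The sample proportion is 196/233 = 0.84120.
SE(p̂) = √(0.84120·0.15880/233) = 0.023944.
For 90% confidence, z* = 1.645.
Margin of error: 1.645 × 0.023944 = 0.03939.
So the interval runs from 0.802 to 0.881.

(0.802, 0.881)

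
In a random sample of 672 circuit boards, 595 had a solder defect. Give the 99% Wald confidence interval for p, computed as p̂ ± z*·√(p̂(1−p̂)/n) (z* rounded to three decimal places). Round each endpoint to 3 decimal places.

With x = 595 successes in n = 672, p̂ = 0.88542.
SE = √(p̂(1−p̂)/n) = √(0.101454/672) = 0.012287.
z* = 2.576 at the 99% level.
Margin of error: 2.576 × 0.012287 = 0.03165.
So the interval runs from 0.854 to 0.917.

(0.854, 0.917)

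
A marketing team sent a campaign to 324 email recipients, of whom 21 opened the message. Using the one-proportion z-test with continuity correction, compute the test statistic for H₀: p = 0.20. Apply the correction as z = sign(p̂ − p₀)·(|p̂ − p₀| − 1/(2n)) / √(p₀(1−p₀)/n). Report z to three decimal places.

p̂ = 21/324 = 0.06481. p̂ − p₀ = -0.135185.
1/(2n) = 0.001543.
Corrected numerator: |-0.135185| − 0.001543 = 0.133642.
SE₀ = √(0.20·0.80/324) = 0.022222.
z = −0.133642/0.022222 = -6.014.

z = -6.014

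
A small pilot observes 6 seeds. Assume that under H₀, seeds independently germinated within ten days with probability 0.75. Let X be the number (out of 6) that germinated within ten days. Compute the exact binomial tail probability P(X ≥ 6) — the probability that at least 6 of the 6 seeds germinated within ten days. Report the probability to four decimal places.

P = 0.1780

X ~ Binomial(n=6, p=0.75).
P(X ≥ 6) = C(6,6)·0.75^6·0.25^0.
= 0.177979 = 0.1780.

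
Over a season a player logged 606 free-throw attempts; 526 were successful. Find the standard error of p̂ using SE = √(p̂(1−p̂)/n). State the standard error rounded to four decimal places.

SE = 0.0138

p̂ = 526/606 = 0.86799.
p̂(1−p̂) = 0.86799·0.13201 = 0.114583.
Dividing by n and taking the root: √0.000189081 = 0.0138.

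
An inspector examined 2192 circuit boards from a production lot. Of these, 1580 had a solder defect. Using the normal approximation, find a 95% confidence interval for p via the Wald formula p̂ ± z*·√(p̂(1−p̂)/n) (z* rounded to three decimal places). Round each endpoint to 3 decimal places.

(0.702, 0.740)

Sample proportion p̂ = 1580/2192 = 0.72080.
SE(p̂) = √(0.72080·0.27920/2192) = 0.009582.
The 95% critical value is z* = 1.960.
Margin of error: 1.960 × 0.009582 = 0.01878.
So the interval runs from 0.702 to 0.740.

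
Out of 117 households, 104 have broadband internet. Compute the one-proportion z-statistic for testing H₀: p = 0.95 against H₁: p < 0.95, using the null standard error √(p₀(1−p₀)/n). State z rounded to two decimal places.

z = -3.03

p̂ = 104/117 = 0.88889.
Under H₀, SE = √(p₀(1−p₀)/n) = √(0.95·0.05/117) = √0.000405983 = 0.020149.
z = (0.88889 − 0.95)/0.020149 = -0.06111/0.020149 = -3.03.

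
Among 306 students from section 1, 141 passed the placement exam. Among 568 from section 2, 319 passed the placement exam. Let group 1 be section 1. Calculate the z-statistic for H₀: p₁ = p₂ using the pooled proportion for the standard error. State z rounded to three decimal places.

z = -2.848

p̂₁ = 141/306 = 0.46078, p̂₂ = 319/568 = 0.56162.
Pooled p̂ = (141+319)/(306+568) = 460/874 = 0.52632.
SE = √[p̂(1−p̂)(1/n₁+1/n₂)] = √[0.52632·0.47368·(1/306+1/568)] ≈ 0.035407.
z = -0.10084/0.035407 = -2.848.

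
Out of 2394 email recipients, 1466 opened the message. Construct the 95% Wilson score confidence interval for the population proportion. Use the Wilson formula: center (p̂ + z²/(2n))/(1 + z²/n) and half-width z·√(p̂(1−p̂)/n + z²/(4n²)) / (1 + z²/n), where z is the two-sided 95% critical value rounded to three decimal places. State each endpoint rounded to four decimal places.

Here p̂ = 1466/2394 = 0.61236 and z = 1.960 (z² = 3.841600).
Denominator 1 + z²/n = 1 + 3.841600/2394 = 1.001605.
Center = (0.61236 + 0.000802)/1.001605 = 0.61218.
Radicand: p̂(1−p̂)/n + z²/(4n²) = 0.000099154 + 0.000000168 = 0.000099322.
Half-width = z·√(radicand)/denom = 1.960·0.009966/1.001605 = 0.01950.
CI: 0.61218 ± 0.01950 = (0.5927, 0.6317).

(0.5927, 0.6317)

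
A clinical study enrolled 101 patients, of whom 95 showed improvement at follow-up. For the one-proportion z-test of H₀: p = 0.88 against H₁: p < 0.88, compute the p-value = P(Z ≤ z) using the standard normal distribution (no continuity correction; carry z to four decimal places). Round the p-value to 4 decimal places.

Sample proportion p̂ = 95/101 = 0.94059.
Null standard error: √(0.88·0.12/101) = √0.001045545 = 0.032335.
Test statistic (full precision, shown to 4 dp): z = (95/101 − 0.88)/SE₀ ≈ 1.8740.
From the standard normal, P(Z ≤ z) = 0.9695.

p-value = 0.9695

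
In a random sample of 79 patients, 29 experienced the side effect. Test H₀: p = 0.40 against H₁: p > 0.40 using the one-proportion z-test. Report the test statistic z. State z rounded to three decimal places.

z = -0.597

With x = 29 successes in n = 79, p̂ = 0.36709.
Null standard error: √(0.40·0.60/79) = √0.003037975 = 0.055118.
z = (p̂ − p₀)/SE = (0.36709 − 0.40)/0.055118 = -0.597.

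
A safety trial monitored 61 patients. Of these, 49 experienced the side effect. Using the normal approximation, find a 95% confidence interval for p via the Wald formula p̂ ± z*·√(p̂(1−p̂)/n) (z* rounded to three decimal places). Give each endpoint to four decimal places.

(0.7035, 0.9030)

With x = 49 successes in n = 61, p̂ = 0.80328.
SE = √(p̂(1−p̂)/n) = √(0.158022/61) = 0.050897.
The 95% critical value is z* = 1.960.
Margin = 1.960·0.050897 = 0.09976.
CI: 0.80328 ± 0.09976 = (0.7035, 0.9030).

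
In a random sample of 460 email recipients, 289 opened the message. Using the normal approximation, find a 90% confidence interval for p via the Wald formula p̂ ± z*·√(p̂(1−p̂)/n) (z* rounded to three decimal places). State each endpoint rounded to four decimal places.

Sample proportion p̂ = 289/460 = 0.62826.
SE(p̂) = √(0.62826·0.37174/460) = 0.022533.
For 90% confidence, z* = 1.645.
Margin = 1.645·0.022533 = 0.03707.
So the interval runs from 0.5912 to 0.6653.

(0.5912, 0.6653)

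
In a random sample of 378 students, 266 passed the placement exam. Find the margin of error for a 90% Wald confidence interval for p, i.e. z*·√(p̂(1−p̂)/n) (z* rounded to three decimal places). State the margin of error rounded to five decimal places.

Sample proportion p̂ = 266/378 = 0.70370.
SE = √(p̂(1−p̂)/n) = √(0.208505/378) = 0.023486.
For 90% confidence, z* = 1.645.
So ME = 0.03863.

ME = 0.03863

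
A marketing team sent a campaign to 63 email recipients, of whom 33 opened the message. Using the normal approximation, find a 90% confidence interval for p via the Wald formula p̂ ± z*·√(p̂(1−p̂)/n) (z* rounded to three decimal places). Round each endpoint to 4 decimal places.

(0.4203, 0.6273)

Sample proportion p̂ = 33/63 = 0.52381.
SE(p̂) = √(0.52381·0.47619/63) = 0.062923.
z* = 1.645 at the 90% level.
Margin of error: 1.645 × 0.062923 = 0.10351.
CI: 0.52381 ± 0.10351 = (0.4203, 0.6273).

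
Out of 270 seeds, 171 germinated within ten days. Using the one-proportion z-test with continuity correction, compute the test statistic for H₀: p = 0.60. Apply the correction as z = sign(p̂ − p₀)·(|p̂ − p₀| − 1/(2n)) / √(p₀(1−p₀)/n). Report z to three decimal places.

The sample proportion is 171/270 = 0.63333. p̂ − p₀ = 0.033333.
Continuity correction 1/(2n) = 1/540 = 0.001852.
Corrected numerator: |0.033333| − 0.001852 = 0.031481.
Null standard error: √(0.60·0.40/270) = √0.000888889 = 0.029814.
z = (+)0.031481/0.029814 = 1.056.

z = 1.056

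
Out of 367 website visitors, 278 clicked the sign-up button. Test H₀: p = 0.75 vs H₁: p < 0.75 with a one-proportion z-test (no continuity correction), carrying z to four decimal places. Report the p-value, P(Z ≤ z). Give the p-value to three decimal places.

With x = 278 successes in n = 367, p̂ = 0.75749.
Under H₀, SE = √(p₀(1−p₀)/n) = √(0.75·0.25/367) = √0.000510899 = 0.022603.
z = (p̂ − p₀)/SE = (278/367 − 0.75)/0.022603 ≈ 0.3315.
From the standard normal, P(Z ≤ z) = 0.630.

p-value = 0.630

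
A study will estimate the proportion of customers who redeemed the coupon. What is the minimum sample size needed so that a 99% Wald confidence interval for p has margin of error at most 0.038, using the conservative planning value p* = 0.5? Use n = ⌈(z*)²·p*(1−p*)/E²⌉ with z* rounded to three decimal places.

n = 1149

The 99% critical value is z* = 2.576.
p*(1−p*) = 0.2500.
Required n before rounding: 6.635776 × 0.2500 / 0.038² = 1148.853.
⌈1148.853⌉ = 1149.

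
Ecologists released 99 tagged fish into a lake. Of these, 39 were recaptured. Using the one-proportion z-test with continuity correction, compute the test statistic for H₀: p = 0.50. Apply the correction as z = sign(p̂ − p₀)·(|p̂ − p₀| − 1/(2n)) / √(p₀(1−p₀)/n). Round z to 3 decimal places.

The sample proportion is 39/99 = 0.39394. p̂ − p₀ = -0.106061.
1/(2n) = 0.005051.
Corrected numerator: |-0.106061| − 0.005051 = 0.101010.
Null standard error: √(0.50·0.50/99) = √0.002525253 = 0.050252.
z = (−)0.101010/0.050252 = -2.010.

z = -2.010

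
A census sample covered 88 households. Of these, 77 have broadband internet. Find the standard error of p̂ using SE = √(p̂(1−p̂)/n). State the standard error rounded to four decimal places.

SE = 0.0353

p̂ = 77/88 = 0.87500.
p̂(1−p̂) = 0.109375.
SE = √(0.109375/88) = 0.0353.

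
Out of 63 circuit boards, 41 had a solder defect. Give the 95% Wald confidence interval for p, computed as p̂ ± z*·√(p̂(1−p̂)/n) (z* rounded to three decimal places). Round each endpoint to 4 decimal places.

The sample proportion is 41/63 = 0.65079.
Standard error of p̂: √(0.227261/63) = √0.003607322 = 0.060061.
For 95% confidence, z* = 1.960.
Margin of error: 1.960 × 0.060061 = 0.11772.
So the interval runs from 0.5331 to 0.7685.

(0.5331, 0.7685)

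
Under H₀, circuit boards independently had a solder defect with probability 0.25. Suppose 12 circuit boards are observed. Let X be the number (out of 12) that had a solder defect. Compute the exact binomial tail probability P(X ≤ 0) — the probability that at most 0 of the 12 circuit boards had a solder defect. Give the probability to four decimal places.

X ~ Binomial(n=12, p=0.25).
P(X ≤ 0) = C(12,0)·0.25^0·0.75^12.
= 0.031676 = 0.0317.

P = 0.0317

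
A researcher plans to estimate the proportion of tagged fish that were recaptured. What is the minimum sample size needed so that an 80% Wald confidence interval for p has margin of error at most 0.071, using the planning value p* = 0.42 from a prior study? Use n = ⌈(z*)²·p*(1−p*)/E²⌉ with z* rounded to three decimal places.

z* = 1.282 at the 80% level.
p*(1−p*) = 0.42·0.58 = 0.2436.
(z*)²·p*(1−p*)/E² = 1.643524·0.2436/0.005041 = 79.421.
⌈79.421⌉ = 80.

n = 80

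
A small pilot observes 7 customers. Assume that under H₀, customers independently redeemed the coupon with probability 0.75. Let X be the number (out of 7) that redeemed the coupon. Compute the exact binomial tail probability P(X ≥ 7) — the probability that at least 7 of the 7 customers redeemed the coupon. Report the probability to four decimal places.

P = 0.1335

X is binomial with n = 7 and p = 0.75.
P(X ≥ 7) = C(7,7)·0.75^7·0.25^0.
= 0.133484 = 0.1335.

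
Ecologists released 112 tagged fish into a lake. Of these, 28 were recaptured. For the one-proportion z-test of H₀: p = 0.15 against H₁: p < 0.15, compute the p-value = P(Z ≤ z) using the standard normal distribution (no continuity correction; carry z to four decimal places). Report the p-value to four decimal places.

p-value = 0.9985

p̂ = 28/112 = 0.25000.
Under H₀, SE = √(p₀(1−p₀)/n) = √(0.15·0.85/112) = √0.001138393 = 0.033740.
Test statistic (full precision, shown to 4 dp): z = (28/112 − 0.15)/SE₀ ≈ 2.9638.
p-value = P(Z ≤ z) with z = 2.9638 → 0.9985.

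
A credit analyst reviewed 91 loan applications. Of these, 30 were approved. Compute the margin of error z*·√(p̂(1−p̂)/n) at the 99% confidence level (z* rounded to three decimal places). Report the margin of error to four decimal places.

p̂ = 30/91 = 0.32967.
SE(p̂) = √(0.32967·0.67033/91) = 0.049279.
The 99% critical value is z* = 2.576.
So ME = 0.1269.

ME = 0.1269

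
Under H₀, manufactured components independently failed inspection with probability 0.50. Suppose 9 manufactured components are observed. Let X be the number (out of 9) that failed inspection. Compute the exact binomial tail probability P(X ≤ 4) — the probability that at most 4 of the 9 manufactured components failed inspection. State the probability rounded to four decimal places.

X is binomial with n = 9 and p = 0.50.
P(X ≤ 4) = Σ_{j=0}^{4} C(9,j)·0.50^j·0.50^{9−j}.
= 0.001953 + 0.017578 + 0.070312 + 0.164062 + 0.246094 = 0.5000.

P = 0.5000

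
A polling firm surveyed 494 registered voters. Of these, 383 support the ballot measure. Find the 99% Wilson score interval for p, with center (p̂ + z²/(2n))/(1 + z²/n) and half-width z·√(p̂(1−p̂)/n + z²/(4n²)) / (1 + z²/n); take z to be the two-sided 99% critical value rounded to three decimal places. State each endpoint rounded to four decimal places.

p̂ = 383/494 = 0.77530; z = 2.576, so z² = 6.635776.
Denominator 1 + z²/n = 1 + 6.635776/494 = 1.013433.
Adjusted center: (0.77530 + z²/(2n))/1.013433 = 0.77165.
Radicand: p̂(1−p̂)/n + z²/(4n²) = 0.000352648 + 0.000006798 = 0.000359446.
Half-width = z·√(radicand)/denom = 2.576·0.018959/1.013433 = 0.04819.
So the interval runs from 0.7235 to 0.8198.

(0.7235, 0.8198)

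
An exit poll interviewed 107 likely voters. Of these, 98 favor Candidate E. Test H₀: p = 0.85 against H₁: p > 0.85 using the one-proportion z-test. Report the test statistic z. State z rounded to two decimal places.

The sample proportion is 98/107 = 0.91589.
Under H₀, SE = √(p₀(1−p₀)/n) = √(0.85·0.15/107) = √0.001191589 = 0.034519.
Test statistic: z = 0.06589/0.034519 = 1.91.

z = 1.91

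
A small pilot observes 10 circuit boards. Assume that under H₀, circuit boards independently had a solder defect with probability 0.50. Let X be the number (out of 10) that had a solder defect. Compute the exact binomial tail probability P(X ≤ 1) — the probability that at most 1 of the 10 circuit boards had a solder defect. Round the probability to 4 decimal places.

P = 0.0107

X is binomial with n = 10 and p = 0.50.
P(X ≤ 1) = C(10,0)·0.50^0·0.50^10 + C(10,1)·0.50^1·0.50^9.
= 0.000977 + 0.009766 = 0.0107.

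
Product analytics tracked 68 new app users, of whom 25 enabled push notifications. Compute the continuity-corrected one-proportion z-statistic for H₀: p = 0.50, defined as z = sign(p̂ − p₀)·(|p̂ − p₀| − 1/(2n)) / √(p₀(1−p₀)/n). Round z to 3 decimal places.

The sample proportion is 25/68 = 0.36765. p̂ − p₀ = -0.132353.
1/(2n) = 0.007353.
Corrected numerator: |-0.132353| − 0.007353 = 0.125000.
Under H₀, SE = √(p₀(1−p₀)/n) = √(0.50·0.50/68) = √0.003676471 = 0.060634.
z = −0.125000/0.060634 = -2.062.

z = -2.062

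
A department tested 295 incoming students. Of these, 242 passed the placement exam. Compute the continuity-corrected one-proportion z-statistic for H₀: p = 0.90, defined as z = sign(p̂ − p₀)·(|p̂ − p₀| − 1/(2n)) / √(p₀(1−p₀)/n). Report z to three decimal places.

z = -4.464

Sample proportion p̂ = 242/295 = 0.82034. p̂ − p₀ = -0.079661.
1/(2n) = 0.001695.
Corrected numerator: |-0.079661| − 0.001695 = 0.077966.
Null standard error: √(0.90·0.10/295) = √0.000305085 = 0.017467.
z = −0.077966/0.017467 = -4.464.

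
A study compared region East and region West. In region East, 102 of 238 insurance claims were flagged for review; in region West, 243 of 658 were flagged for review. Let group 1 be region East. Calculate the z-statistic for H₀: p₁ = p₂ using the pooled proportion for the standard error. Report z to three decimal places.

z = 1.610

Sample proportions: p̂₁ = 102/238 = 0.42857 and p̂₂ = 243/658 = 0.36930.
Pooling: p̂ = 345/896 = 0.38504.
Pooled SE = √[0.2367853·0.00572144] ≈ 0.036807.
z = 0.05927/0.036807 = 1.610.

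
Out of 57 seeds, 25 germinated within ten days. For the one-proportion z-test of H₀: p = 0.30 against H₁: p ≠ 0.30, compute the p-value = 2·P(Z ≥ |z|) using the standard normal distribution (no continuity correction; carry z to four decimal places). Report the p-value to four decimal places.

p-value = 0.0224

p̂ = 25/57 = 0.43860.
Null standard error: √(0.30·0.70/57) = √0.003684211 = 0.060698.
Test statistic (full precision, shown to 4 dp): z = (25/57 − 0.30)/SE₀ ≈ 2.2834.
p-value = 2·P(Z ≥ |z|) with z = 2.2834 → 0.0224.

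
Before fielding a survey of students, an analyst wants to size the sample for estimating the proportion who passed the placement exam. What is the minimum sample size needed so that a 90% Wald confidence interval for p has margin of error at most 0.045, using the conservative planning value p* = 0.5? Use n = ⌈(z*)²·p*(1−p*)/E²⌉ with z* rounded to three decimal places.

z* = 1.645 at the 90% level.
p*(1−p*) = 0.50·0.50 = 0.2500.
(z*)²·p*(1−p*)/E² = 2.706025·0.2500/0.002025 = 334.077.
⌈334.077⌉ = 335.

n = 335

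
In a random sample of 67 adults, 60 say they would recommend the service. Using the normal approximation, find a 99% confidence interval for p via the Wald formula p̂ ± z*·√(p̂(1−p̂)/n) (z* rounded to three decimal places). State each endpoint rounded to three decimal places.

(0.799, 0.992)

With x = 60 successes in n = 67, p̂ = 0.89552.
Standard error of p̂: √(0.093562/67) = √0.001396448 = 0.037369.
The 99% critical value is z* = 2.576.
Margin = 2.576·0.037369 = 0.09626.
So the interval runs from 0.799 to 0.992.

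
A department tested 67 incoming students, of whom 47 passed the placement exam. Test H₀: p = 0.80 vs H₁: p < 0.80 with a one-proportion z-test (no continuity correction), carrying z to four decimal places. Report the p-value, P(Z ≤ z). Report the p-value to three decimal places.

Sample proportion p̂ = 47/67 = 0.70149.
Under H₀, SE = √(p₀(1−p₀)/n) = √(0.80·0.20/67) = √0.002388060 = 0.048868.
Test statistic (full precision, shown to 4 dp): z = (47/67 − 0.80)/SE₀ ≈ -2.0158.
From the standard normal, P(Z ≤ z) = 0.022.

p-value = 0.022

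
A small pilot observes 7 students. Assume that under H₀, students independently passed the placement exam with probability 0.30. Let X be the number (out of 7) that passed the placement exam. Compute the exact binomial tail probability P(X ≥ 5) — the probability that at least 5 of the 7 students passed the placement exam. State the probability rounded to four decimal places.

X ~ Binomial(n=7, p=0.30).
P(X ≥ 5) = C(7,5)·0.30^5·0.70^2 + C(7,6)·0.30^6·0.70^1 + C(7,7)·0.30^7·0.70^0.
= 0.025005 + 0.003572 + 0.000219 = 0.0288.

P = 0.0288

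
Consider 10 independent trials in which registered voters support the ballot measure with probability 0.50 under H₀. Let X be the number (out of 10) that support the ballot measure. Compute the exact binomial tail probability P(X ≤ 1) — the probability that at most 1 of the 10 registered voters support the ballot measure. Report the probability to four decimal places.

X is binomial with n = 10 and p = 0.50.
P(X ≤ 1) = C(10,0)·0.50^0·0.50^10 + C(10,1)·0.50^1·0.50^9.
= 0.000977 + 0.009766 = 0.0107.

P = 0.0107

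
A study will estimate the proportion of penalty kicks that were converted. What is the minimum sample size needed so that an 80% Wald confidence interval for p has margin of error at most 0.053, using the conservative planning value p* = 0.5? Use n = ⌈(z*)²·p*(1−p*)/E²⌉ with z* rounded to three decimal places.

The 80% critical value is z* = 1.282.
p*(1−p*) = 0.2500.
(z*)²·p*(1−p*)/E² = 1.643524·0.2500/0.002809 = 146.273.
Rounding up, n = 147.

n = 147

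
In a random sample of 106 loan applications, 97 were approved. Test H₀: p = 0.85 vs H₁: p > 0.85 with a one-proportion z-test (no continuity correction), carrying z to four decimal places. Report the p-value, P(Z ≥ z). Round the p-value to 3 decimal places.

p̂ = 97/106 = 0.91509.
SE₀ = √(0.85·0.15/106) = 0.034682.
z = (p̂ − p₀)/SE = (97/106 − 0.85)/0.034682 ≈ 1.8769.
p-value = P(Z ≥ z) with z = 1.8769 → 0.030.

p-value = 0.030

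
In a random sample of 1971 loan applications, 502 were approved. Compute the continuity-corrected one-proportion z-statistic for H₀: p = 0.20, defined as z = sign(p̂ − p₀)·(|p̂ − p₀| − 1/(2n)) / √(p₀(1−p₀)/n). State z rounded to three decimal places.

With x = 502 successes in n = 1971, p̂ = 0.25469. p̂ − p₀ = 0.054693.
1/(2n) = 0.000254.
Corrected numerator: |0.054693| − 0.000254 = 0.054439.
Null standard error: √(0.20·0.80/1971) = √0.000081177 = 0.009010.
z = +0.054439/0.009010 = 6.042.

z = 6.042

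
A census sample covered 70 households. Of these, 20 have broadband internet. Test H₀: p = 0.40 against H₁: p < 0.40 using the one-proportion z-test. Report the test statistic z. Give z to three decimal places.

z = -1.952

Sample proportion p̂ = 20/70 = 0.28571.
SE₀ = √(0.40·0.60/70) = 0.058554.
z = (0.28571 − 0.40)/0.058554 = -0.11429/0.058554 = -1.952.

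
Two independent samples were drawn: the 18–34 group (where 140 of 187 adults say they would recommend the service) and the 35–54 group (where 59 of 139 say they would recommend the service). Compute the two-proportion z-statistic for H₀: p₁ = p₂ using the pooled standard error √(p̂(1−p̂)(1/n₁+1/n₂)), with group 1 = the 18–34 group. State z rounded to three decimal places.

z = 5.936

p̂₁ = 140/187 = 0.74866, p̂₂ = 59/139 = 0.42446.
Pooled p̂ = (140+59)/(187+139) = 199/326 = 0.61043.
SE = √[p̂(1−p̂)(1/n₁+1/n₂)] = √[0.61043·0.38957·(1/187+1/139)] ≈ 0.054612.
z = 0.32420/0.054612 = 5.936.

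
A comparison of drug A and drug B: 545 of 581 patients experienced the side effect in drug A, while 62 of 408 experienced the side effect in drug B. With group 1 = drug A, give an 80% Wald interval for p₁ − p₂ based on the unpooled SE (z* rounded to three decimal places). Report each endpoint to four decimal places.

(0.7599, 0.8122)

p̂₁ = 0.93804, p̂₂ = 0.15196, so the observed difference is 0.78608.
SE = √(0.000100039 + 0.000315855) = √0.000415894 = 0.020393.
z* = 1.282 at the 80% level. Margin of error = 0.02614.
CI: 0.78608 ± 0.02614 = (0.7599, 0.8122).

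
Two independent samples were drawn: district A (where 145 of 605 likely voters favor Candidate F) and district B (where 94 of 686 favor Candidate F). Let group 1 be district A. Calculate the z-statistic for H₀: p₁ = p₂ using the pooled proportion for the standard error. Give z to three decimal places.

z = 4.738

p̂₁ = 145/605 = 0.23967, p̂₂ = 94/686 = 0.13703.
Pooled p̂ = (145+94)/(605+686) = 239/1291 = 0.18513.
Pooled SE = √[0.1508555·0.00311062] ≈ 0.021662.
z = 0.10264/0.021662 = 4.738.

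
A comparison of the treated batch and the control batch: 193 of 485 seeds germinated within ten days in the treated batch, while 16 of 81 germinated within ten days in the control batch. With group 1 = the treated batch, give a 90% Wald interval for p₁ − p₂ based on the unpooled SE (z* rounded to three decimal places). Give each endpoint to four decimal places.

(0.1190, 0.2818)

p̂₁ = 0.39794, p̂₂ = 0.19753, so the observed difference is 0.20041.
SE = √(0.000493986 + 0.001956943) = √0.002450929 = 0.049507.
z* = 1.645 at the 90% level. Margin = 1.645·0.049507 = 0.08144.
So the interval runs from 0.1190 to 0.2818.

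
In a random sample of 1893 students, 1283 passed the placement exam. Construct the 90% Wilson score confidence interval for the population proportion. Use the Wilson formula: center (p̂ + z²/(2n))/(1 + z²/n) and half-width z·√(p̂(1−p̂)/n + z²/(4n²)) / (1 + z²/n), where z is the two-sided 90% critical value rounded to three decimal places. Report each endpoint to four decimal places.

p̂ = 1283/1893 = 0.67776; z = 1.645, so z² = 2.706025.
Denominator 1 + z²/n = 1 + 2.706025/1893 = 1.001429.
Center = (0.67776 + 0.000715)/1.001429 = 0.67751.
Radicand: p̂(1−p̂)/n + z²/(4n²) = 0.000115373 + 0.000000189 = 0.000115562.
Half-width = z·√(radicand)/denom = 1.645·0.010750/1.001429 = 0.01766.
So the interval runs from 0.6598 to 0.6952.

(0.6598, 0.6952)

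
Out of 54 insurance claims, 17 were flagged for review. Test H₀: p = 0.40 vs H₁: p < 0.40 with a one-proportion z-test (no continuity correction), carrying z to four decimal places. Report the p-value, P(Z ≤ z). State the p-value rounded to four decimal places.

With x = 17 successes in n = 54, p̂ = 0.31481.
Null standard error: √(0.40·0.60/54) = √0.004444444 = 0.066667.
z = (p̂ − p₀)/SE = (17/54 − 0.40)/0.066667 ≈ -1.2778.
From the standard normal, P(Z ≤ z) = 0.1007.

p-value = 0.1007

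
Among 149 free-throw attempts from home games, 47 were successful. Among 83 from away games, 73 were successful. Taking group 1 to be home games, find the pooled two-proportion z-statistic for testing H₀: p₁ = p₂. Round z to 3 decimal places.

z = -8.242

p̂₁ = 47/149 = 0.31544, p̂₂ = 73/83 = 0.87952.
Pooling: p̂ = 120/232 = 0.51724.
Pooled SE = √[0.2497027·0.01875960] ≈ 0.068442.
z = (p̂₁ − p̂₂)/SE = (0.31544 − 0.87952)/0.068442 = -0.56408/0.068442 = -8.242.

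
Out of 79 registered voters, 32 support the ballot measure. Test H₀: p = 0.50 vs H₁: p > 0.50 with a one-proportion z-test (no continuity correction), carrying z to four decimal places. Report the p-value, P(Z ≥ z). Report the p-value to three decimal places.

p-value = 0.954

p̂ = 32/79 = 0.40506.
Under H₀, SE = √(p₀(1−p₀)/n) = √(0.50·0.50/79) = √0.003164557 = 0.056254.
z = (p̂ − p₀)/SE = (32/79 − 0.50)/0.056254 ≈ -1.6876.
From the standard normal, P(Z ≥ z) = 0.954.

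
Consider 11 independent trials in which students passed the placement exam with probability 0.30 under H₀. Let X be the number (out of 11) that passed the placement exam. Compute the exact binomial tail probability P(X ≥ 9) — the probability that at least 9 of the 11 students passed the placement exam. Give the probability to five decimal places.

P = 0.00058

X ~ Binomial(n=11, p=0.30).
P(X ≥ 9) = C(11,9)·0.30^9·0.70^2 + C(11,10)·0.30^10·0.70^1 + C(11,11)·0.30^11·0.70^0.
= 0.000530 + 0.000045 + 0.000002 = 0.00058.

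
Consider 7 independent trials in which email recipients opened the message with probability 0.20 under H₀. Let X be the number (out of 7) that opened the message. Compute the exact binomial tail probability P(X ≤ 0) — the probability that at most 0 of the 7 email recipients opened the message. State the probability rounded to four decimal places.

X ~ Binomial(n=7, p=0.20).
P(X ≤ 0) = C(7,0)·0.20^0·0.80^7.
= 0.209715 = 0.2097.

P = 0.2097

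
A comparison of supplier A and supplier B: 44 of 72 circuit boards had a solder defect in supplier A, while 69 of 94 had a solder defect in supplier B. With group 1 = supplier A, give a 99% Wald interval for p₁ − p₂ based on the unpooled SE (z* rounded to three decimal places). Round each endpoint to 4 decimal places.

p̂₁ = 0.61111, p̂₂ = 0.73404, so the observed difference is -0.12293.
SE = √(0.003300754 + 0.002076852) = √0.005377606 = 0.073332.
For 99% confidence, z* = 2.576. Margin of error = 0.18890.
Interval: -0.12293 ± 0.18890 → (-0.3118, 0.0660).

(-0.3118, 0.0660)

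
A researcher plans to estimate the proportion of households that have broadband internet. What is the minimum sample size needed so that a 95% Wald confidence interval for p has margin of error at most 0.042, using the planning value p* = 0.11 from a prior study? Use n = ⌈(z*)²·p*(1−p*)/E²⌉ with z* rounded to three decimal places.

n = 214

z* = 1.960 at the 95% level.
p*(1−p*) = 0.0979.
(z*)²·p*(1−p*)/E² = 3.841600·0.0979/0.001764 = 213.204.
⌈213.204⌉ = 214.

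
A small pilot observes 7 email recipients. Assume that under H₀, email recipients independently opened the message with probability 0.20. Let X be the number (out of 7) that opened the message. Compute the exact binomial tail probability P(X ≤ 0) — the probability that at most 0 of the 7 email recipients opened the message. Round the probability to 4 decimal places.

P = 0.2097

X is binomial with n = 7 and p = 0.20.
P(X ≤ 0) = C(7,0)·0.20^0·0.80^7.
= 0.209715 = 0.2097.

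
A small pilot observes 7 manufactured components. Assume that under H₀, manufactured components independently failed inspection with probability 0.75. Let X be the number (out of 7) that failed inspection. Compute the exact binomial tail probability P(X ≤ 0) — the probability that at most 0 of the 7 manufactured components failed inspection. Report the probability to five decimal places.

X is binomial with n = 7 and p = 0.75.
P(X ≤ 0) = C(7,0)·0.75^0·0.25^7.
= 0.000061 = 0.00006.

P = 0.00006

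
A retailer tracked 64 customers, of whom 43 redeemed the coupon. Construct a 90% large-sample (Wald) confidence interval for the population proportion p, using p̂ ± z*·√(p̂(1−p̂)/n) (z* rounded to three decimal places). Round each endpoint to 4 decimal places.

Sample proportion p̂ = 43/64 = 0.67188.
Standard error of p̂: √(0.220459/64) = √0.003444672 = 0.058691.
The 90% critical value is z* = 1.645.
Margin = 1.645·0.058691 = 0.09655.
So the interval runs from 0.5753 to 0.7684.

(0.5753, 0.7684)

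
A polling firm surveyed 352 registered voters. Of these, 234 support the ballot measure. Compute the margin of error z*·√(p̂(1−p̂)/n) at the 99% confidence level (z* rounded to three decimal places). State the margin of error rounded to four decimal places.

ME = 0.0648

The sample proportion is 234/352 = 0.66477.
SE = √(p̂(1−p̂)/n) = √(0.222850/352) = 0.025161.
z* = 2.576 at the 99% level.
ME = 2.576·0.025161 = 0.0648.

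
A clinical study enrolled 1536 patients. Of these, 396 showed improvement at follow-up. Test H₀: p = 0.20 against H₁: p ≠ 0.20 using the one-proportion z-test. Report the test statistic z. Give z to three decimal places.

With x = 396 successes in n = 1536, p̂ = 0.25781.
Under H₀, SE = √(p₀(1−p₀)/n) = √(0.20·0.80/1536) = √0.000104167 = 0.010206.
Test statistic: z = 0.05781/0.010206 = 5.664.

z = 5.664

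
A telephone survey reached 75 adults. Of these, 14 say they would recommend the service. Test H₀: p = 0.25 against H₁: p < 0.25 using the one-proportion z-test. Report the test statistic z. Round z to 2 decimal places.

Sample proportion p̂ = 14/75 = 0.18667.
SE₀ = √(0.25·0.75/75) = 0.050000.
z = (p̂ − p₀)/SE = (0.18667 − 0.25)/0.050000 = -1.27.

z = -1.27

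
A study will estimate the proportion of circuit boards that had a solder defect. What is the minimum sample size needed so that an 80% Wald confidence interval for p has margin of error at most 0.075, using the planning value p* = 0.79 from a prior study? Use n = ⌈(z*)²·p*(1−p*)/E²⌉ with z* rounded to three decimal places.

The 80% critical value is z* = 1.282.
p*(1−p*) = 0.79·0.21 = 0.1659.
Required n before rounding: 1.643524 × 0.1659 / 0.075² = 48.473.
Rounding up, n = 49.

n = 49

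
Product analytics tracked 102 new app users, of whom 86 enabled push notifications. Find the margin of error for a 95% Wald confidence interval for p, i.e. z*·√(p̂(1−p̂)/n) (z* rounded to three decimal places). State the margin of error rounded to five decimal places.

ME = 0.07058

The sample proportion is 86/102 = 0.84314.
SE = √(p̂(1−p̂)/n) = √(0.132257/102) = 0.036009.
z* = 1.960 at the 95% level.
So ME = 0.07058.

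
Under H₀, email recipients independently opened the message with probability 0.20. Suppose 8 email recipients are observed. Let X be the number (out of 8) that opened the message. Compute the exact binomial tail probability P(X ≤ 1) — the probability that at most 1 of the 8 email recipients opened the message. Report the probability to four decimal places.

P = 0.5033

X ~ Binomial(n=8, p=0.20).
P(X ≤ 1) = C(8,0)·0.20^0·0.80^8 + C(8,1)·0.20^1·0.80^7.
= 0.167772 + 0.335544 = 0.5033.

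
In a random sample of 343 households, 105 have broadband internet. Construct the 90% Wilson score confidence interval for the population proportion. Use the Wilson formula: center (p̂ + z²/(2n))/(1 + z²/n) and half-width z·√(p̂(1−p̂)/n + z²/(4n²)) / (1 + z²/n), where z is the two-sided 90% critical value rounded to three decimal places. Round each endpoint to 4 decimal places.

(0.2668, 0.3484)

Here p̂ = 105/343 = 0.30612 and z = 1.645 (z² = 2.706025).
1 + z²/n = 1.007889.
Center = (0.30612 + 0.003945)/1.007889 = 0.30764.
Radicand: p̂(1−p̂)/n + z²/(4n²) = 0.000619275 + 0.000005750 = 0.000625025.
Half-width = 1.645·√0.000625025/1.007889 = 0.04080.
CI: 0.30764 ± 0.04080 = (0.2668, 0.3484).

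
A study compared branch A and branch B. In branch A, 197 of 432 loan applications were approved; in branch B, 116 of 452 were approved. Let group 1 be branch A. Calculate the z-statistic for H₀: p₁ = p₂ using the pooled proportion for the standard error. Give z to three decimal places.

Sample proportions: p̂₁ = 197/432 = 0.45602 and p̂₂ = 116/452 = 0.25664.
Pooled p̂ = (197+116)/(432+452) = 313/884 = 0.35407.
SE = √[p̂(1−p̂)(1/n₁+1/n₂)] = √[0.35407·0.64593·(1/432+1/452)] ≈ 0.032178.
z = (p̂₁ − p̂₂)/SE = (0.45602 − 0.25664)/0.032178 = 0.19938/0.032178 = 6.196.

z = 6.196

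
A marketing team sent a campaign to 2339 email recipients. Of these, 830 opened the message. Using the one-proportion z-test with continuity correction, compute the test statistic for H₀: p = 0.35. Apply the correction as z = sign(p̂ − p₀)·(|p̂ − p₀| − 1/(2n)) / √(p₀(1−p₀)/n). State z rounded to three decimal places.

z = 0.470

The sample proportion is 830/2339 = 0.35485. p̂ − p₀ = 0.004853.
1/(2n) = 0.000214.
Corrected numerator: |0.004853| − 0.000214 = 0.004639.
SE₀ = √(0.35·0.65/2339) = 0.009862.
z = +0.004639/0.009862 = 0.470.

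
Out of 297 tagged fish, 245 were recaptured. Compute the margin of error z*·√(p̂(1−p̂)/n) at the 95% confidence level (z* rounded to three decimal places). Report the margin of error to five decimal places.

The sample proportion is 245/297 = 0.82492.
Standard error of p̂: √(0.144430/297) = √0.000486295 = 0.022052.
For 95% confidence, z* = 1.960.
Margin of error = z*·SE = 1.960 × 0.022052 = 0.04322.

ME = 0.04322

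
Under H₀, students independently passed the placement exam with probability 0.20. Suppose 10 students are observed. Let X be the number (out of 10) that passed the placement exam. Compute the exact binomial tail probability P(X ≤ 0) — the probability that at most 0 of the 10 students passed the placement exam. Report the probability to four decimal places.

X is binomial with n = 10 and p = 0.20.
P(X ≤ 0) = C(10,0)·0.20^0·0.80^10.
= 0.107374 = 0.1074.

P = 0.1074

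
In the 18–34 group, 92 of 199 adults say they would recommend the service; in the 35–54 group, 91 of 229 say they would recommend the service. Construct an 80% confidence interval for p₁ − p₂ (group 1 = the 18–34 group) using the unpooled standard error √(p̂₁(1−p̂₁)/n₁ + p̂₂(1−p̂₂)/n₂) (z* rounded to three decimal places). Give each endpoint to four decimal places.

(0.0035, 0.1263)

p̂₁ = 92/199 = 0.46231, p̂₂ = 91/229 = 0.39738; p̂₁ − p̂₂ = 0.06493.
SE = √(0.001249144 + 0.001045717) = √0.002294861 = 0.047905.
For 80% confidence, z* = 1.282. Margin of error = 0.06141.
Interval: 0.06493 ± 0.06141 → (0.0035, 0.1263).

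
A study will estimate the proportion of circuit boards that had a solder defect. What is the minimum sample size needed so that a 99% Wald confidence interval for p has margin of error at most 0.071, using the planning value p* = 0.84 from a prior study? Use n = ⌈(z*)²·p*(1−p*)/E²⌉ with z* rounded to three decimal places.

n = 177

For 99% confidence, z* = 2.576.
p*(1−p*) = 0.84·0.16 = 0.1344.
Required n before rounding: 6.635776 × 0.1344 / 0.071² = 176.919.
⌈176.919⌉ = 177.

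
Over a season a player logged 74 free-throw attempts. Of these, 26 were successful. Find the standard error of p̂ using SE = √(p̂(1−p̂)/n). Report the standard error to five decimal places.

The sample proportion is 26/74 = 0.35135.
p̂(1−p̂) = 0.227903.
SE = √(0.227903/74) = √0.003079770 = 0.05550.

SE = 0.05550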